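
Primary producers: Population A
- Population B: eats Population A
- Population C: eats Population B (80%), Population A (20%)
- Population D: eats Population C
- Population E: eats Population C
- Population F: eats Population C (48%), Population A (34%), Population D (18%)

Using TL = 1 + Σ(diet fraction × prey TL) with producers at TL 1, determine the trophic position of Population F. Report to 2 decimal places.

Population B: 1 + 1 = 2
Population C: 1 + (0.8×2 + 0.2×1) = 2.8
Population D: 1 + 2.8 = 3.8
Population E: 1 + 2.8 = 3.8
Population F: 1 + (0.48×2.8 + 0.34×1 + 0.18×3.8) = 3.368

3.37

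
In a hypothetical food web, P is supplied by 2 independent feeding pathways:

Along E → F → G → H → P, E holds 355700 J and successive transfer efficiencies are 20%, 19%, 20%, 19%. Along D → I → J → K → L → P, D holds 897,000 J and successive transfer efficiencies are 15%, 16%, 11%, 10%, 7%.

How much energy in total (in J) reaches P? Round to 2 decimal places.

Via E: 355700 × 0.2 × 0.19 × 0.2 × 0.19 = 513.6308 J
Via D: 897000 × 0.15 × 0.16 × 0.11 × 0.1 × 0.07 = 16.57656 J
Total at P: 513.6308 + 16.57656 = 530.20736 J

530.21 J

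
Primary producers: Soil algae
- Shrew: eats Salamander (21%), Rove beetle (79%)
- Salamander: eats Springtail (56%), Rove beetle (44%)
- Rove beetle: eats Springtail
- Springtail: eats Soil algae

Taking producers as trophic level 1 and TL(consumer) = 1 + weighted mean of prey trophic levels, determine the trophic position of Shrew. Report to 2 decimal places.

Springtail: 1 + 1 = 2
Rove beetle: 1 + 2 = 3
Salamander: 1 + (0.56×2 + 0.44×3) = 3.44
Shrew: 1 + (0.21×3.44 + 0.79×3) = 4.0924

4.09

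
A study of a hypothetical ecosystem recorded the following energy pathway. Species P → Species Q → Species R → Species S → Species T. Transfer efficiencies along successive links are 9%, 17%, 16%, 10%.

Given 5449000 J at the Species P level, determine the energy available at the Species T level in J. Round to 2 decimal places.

Species Q: 5449000 × 0.09 = 490410 J
Species R: 490410 × 0.17 = 83369.7 J
Species S: 83369.7 × 0.16 = 13339.152 J
Species T: 13339.152 × 0.1 = 1333.9152 J

1333.92 J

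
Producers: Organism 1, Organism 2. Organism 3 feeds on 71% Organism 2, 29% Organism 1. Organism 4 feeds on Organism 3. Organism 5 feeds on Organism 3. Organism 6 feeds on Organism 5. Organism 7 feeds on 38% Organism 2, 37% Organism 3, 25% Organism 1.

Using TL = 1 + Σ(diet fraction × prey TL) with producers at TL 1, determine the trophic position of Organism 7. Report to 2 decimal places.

Organism 3: 1 + (0.71×1 + 0.29×1) = 2
Organism 4: 1 + 2 = 3
Organism 5: 1 + 2 = 3
Organism 6: 1 + 3 = 4
Organism 7: 1 + (0.38×1 + 0.37×2 + 0.25×1) = 2.37

2.37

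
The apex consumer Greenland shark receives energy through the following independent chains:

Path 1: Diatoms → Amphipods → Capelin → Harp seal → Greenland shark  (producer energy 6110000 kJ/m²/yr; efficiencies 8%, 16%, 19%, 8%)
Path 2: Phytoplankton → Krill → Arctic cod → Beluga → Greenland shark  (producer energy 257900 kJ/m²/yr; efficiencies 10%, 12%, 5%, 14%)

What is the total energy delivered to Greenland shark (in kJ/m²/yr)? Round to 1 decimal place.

Path 1: 6110000 × 0.08 × 0.16 × 0.19 × 0.08 = 1188.7616 kJ/m²/yr
Path 2: 257900 × 0.1 × 0.12 × 0.05 × 0.14 = 21.6636 kJ/m²/yr
Total at Greenland shark: 1188.7616 + 21.6636 = 1210.4252 kJ/m²/yr

1210.4 kJ/m²/yr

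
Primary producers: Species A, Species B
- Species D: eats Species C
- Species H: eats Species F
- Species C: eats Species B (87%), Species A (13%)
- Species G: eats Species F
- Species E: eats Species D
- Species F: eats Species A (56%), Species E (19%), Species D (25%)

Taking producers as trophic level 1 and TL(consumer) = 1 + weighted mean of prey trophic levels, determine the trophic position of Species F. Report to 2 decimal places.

3.07

Species C: 1 + (0.87×1 + 0.13×1) = 2
Species D: 1 + 2 = 3
Species E: 1 + 3 = 4
Species F: 1 + (0.56×1 + 0.19×4 + 0.25×3) = 3.07
Species G: 1 + 3.07 = 4.07
Species H: 1 + 3.07 = 4.07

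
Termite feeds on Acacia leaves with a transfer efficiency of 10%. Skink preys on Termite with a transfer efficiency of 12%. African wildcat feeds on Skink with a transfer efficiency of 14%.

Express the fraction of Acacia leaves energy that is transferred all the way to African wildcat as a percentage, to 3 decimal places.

0.168%

Product of link efficiencies: 0.1 × 0.12 × 0.14 = 0.00168
As a percentage: 0.00168 × 100 = 0.168%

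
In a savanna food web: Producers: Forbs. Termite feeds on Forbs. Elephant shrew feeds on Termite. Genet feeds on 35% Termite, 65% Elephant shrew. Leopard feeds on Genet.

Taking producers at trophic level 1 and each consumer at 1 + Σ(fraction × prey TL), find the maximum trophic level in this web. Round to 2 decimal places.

4.65

Termite: 1 + 1 = 2
Elephant shrew: 1 + 2 = 3
Genet: 1 + (0.35×2 + 0.65×3) = 3.65
Leopard: 1 + 3.65 = 4.65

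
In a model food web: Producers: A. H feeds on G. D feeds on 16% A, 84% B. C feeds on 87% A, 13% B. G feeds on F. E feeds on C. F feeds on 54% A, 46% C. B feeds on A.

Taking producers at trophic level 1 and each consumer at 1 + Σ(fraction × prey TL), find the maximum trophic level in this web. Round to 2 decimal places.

B: 1 + 1 = 2
C: 1 + (0.87×1 + 0.13×2) = 2.13
D: 1 + (0.16×1 + 0.84×2) = 2.84
E: 1 + 2.13 = 3.13
F: 1 + (0.54×1 + 0.46×2.13) = 2.5198
G: 1 + 2.5198 = 3.5198
H: 1 + 3.5198 = 4.5198

4.52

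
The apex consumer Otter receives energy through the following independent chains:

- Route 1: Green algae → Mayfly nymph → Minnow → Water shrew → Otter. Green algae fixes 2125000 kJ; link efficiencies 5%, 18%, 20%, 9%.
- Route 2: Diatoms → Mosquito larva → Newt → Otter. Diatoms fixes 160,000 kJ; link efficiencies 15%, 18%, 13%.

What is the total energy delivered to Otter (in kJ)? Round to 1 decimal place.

905.9 kJ

Route 1: 2125000 × 0.05 × 0.18 × 0.2 × 0.09 = 344.25 kJ
Route 2: 160000 × 0.15 × 0.18 × 0.13 = 561.6 kJ
Total at Otter: 344.25 + 561.6 = 905.85 kJ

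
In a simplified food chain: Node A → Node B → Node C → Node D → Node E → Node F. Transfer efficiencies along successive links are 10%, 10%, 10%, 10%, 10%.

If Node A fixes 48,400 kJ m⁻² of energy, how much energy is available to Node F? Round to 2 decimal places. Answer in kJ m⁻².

0.48 kJ m⁻²

Node B: 48400 × 0.1 = 4840 kJ m⁻²
Node C: 4840 × 0.1 = 484 kJ m⁻²
Node D: 484 × 0.1 = 48.4 kJ m⁻²
Node E: 48.4 × 0.1 = 4.84 kJ m⁻²
Node F: 4.84 × 0.1 = 0.484 kJ m⁻²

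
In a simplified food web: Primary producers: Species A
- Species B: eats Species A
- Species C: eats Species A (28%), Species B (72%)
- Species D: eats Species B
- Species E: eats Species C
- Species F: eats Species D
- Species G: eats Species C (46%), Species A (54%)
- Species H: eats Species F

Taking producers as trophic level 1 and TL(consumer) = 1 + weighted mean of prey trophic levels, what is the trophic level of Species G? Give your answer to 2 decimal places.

2.79

Species B: 1 + 1 = 2
Species C: 1 + (0.28×1 + 0.72×2) = 2.72
Species D: 1 + 2 = 3
Species E: 1 + 2.72 = 3.72
Species F: 1 + 3 = 4
Species G: 1 + (0.46×2.72 + 0.54×1) = 2.7912
Species H: 1 + 4 = 5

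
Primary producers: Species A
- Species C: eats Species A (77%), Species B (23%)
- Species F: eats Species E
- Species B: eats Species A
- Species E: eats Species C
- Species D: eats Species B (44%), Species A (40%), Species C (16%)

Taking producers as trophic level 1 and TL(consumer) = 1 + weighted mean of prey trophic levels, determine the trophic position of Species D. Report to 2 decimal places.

2.64

Species B: 1 + 1 = 2
Species C: 1 + (0.77×1 + 0.23×2) = 2.23
Species D: 1 + (0.44×2 + 0.4×1 + 0.16×2.23) = 2.6368
Species E: 1 + 2.23 = 3.23
Species F: 1 + 3.23 = 4.23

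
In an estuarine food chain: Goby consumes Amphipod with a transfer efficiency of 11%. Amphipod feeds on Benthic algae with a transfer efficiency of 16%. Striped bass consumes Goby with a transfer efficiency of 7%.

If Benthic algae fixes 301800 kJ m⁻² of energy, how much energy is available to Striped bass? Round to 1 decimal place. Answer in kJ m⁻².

371.8 kJ m⁻²

Amphipod: 301800 × 0.16 = 48288 kJ m⁻²
Goby: 48288 × 0.11 = 5311.68 kJ m⁻²
Striped bass: 5311.68 × 0.07 = 371.8176 kJ m⁻²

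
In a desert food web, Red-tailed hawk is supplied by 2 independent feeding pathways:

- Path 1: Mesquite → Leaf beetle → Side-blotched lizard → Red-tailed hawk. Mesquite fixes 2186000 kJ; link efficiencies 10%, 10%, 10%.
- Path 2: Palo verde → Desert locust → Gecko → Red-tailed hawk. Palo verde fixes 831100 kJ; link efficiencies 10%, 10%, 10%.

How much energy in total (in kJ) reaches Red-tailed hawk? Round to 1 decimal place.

3017.1 kJ

Path 1: 2186000 × 0.1 × 0.1 × 0.1 = 2186 kJ
Path 2: 831100 × 0.1 × 0.1 × 0.1 = 831.1 kJ
Total at Red-tailed hawk: 2186 + 831.1 = 3017.1 kJ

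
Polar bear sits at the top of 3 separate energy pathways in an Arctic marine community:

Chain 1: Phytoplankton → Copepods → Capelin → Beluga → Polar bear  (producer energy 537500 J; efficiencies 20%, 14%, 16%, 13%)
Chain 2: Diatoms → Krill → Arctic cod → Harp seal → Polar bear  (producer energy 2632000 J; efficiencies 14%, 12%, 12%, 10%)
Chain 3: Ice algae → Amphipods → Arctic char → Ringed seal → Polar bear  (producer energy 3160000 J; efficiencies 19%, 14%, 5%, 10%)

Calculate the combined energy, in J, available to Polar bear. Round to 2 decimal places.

Chain 1: 537500 × 0.2 × 0.14 × 0.16 × 0.13 = 313.04 J
Chain 2: 2632000 × 0.14 × 0.12 × 0.12 × 0.1 = 530.6112 J
Chain 3: 3160000 × 0.19 × 0.14 × 0.05 × 0.1 = 420.28 J
Total at Polar bear: 313.04 + 530.6112 + 420.28 = 1263.9312 J

1263.93 J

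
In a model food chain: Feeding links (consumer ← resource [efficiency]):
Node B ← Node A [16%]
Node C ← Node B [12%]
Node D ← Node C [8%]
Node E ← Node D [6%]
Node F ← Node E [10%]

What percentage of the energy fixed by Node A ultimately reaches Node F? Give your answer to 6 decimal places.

Product of link efficiencies: 0.16 × 0.12 × 0.08 × 0.06 × 0.1 = 0.000009216
As a percentage: 0.000009216 × 100 = 0.000922%

0.000922%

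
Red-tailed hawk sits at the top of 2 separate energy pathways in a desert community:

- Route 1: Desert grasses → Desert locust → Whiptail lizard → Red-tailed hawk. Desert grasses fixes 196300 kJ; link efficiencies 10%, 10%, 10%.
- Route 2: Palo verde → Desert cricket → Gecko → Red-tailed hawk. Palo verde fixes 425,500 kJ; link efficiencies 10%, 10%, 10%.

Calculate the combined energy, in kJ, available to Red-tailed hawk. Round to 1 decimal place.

Route 1: 196300 × 0.1 × 0.1 × 0.1 = 196.3 kJ
Route 2: 425500 × 0.1 × 0.1 × 0.1 = 425.5 kJ
Total at Red-tailed hawk: 196.3 + 425.5 = 621.8 kJ

621.8 kJ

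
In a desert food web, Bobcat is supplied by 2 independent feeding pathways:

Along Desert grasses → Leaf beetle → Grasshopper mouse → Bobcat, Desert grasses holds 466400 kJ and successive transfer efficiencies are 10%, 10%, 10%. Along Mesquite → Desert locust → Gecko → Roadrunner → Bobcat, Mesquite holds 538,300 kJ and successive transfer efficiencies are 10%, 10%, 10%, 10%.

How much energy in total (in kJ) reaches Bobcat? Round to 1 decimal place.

520.2 kJ

Via Desert grasses: 466400 × 0.1 × 0.1 × 0.1 = 466.4 kJ
Via Mesquite: 538300 × 0.1 × 0.1 × 0.1 × 0.1 = 53.83 kJ
Total at Bobcat: 466.4 + 53.83 = 520.23 kJ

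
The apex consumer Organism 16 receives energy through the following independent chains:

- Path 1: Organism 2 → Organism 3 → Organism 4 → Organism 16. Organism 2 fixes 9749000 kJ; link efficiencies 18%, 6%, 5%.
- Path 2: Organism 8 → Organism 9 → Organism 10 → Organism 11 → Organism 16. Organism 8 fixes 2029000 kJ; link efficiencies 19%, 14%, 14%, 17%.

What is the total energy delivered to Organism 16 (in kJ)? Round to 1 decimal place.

Path 1: 9749000 × 0.18 × 0.06 × 0.05 = 5264.46 kJ
Path 2: 2029000 × 0.19 × 0.14 × 0.14 × 0.17 = 1284.51932 kJ
Total at Organism 16: 5264.46 + 1284.51932 = 6548.97932 kJ

6549.0 kJ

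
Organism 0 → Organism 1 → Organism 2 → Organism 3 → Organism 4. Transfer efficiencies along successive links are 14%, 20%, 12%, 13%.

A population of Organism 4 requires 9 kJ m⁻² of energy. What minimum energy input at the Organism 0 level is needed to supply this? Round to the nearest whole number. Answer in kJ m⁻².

20604 kJ m⁻²

Cumulative transfer efficiency: 0.14 × 0.2 × 0.12 × 0.13 = 0.0004368
Organism 0 energy = 9 / 0.0004368 = 20604 kJ m⁻²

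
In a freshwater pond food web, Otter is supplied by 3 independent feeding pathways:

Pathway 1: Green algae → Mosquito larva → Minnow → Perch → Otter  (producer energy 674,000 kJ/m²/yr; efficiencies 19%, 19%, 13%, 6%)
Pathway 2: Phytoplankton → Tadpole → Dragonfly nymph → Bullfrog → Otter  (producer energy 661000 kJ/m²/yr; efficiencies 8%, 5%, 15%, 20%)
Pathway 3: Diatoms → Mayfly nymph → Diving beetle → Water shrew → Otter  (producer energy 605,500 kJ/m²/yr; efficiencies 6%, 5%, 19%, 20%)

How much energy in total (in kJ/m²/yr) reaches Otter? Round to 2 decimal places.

Pathway 1: 674000 × 0.19 × 0.19 × 0.13 × 0.06 = 189.78492 kJ/m²/yr
Pathway 2: 661000 × 0.08 × 0.05 × 0.15 × 0.2 = 79.32 kJ/m²/yr
Pathway 3: 605500 × 0.06 × 0.05 × 0.19 × 0.2 = 69.027 kJ/m²/yr
Total at Otter: 189.78492 + 79.32 + 69.027 = 338.13192 kJ/m²/yr

338.13 kJ/m²/yr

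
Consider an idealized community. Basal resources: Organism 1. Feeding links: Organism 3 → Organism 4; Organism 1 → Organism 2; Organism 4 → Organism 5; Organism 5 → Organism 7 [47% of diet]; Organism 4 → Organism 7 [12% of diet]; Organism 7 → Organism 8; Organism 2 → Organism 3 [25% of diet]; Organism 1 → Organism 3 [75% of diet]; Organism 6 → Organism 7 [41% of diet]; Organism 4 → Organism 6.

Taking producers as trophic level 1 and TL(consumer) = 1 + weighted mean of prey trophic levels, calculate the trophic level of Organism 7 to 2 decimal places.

5.13

Organism 2: 1 + 1 = 2
Organism 3: 1 + (0.75×1 + 0.25×2) = 2.25
Organism 4: 1 + 2.25 = 3.25
Organism 5: 1 + 3.25 = 4.25
Organism 6: 1 + 3.25 = 4.25
Organism 7: 1 + (0.47×4.25 + 0.12×3.25 + 0.41×4.25) = 5.13
Organism 8: 1 + 5.13 = 6.13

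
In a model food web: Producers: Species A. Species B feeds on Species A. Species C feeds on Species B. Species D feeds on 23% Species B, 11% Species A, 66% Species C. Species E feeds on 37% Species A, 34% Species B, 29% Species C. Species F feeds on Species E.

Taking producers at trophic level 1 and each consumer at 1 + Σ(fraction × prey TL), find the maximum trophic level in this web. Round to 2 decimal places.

3.92

Species B: 1 + 1 = 2
Species C: 1 + 2 = 3
Species D: 1 + (0.23×2 + 0.11×1 + 0.66×3) = 3.55
Species E: 1 + (0.37×1 + 0.34×2 + 0.29×3) = 2.92
Species F: 1 + 2.92 = 3.92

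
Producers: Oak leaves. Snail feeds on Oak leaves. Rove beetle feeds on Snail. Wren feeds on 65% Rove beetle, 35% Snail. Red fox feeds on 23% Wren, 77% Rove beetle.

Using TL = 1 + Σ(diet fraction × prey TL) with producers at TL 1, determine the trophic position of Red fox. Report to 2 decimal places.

4.15

Snail: 1 + 1 = 2
Rove beetle: 1 + 2 = 3
Wren: 1 + (0.65×3 + 0.35×2) = 3.65
Red fox: 1 + (0.23×3.65 + 0.77×3) = 4.1495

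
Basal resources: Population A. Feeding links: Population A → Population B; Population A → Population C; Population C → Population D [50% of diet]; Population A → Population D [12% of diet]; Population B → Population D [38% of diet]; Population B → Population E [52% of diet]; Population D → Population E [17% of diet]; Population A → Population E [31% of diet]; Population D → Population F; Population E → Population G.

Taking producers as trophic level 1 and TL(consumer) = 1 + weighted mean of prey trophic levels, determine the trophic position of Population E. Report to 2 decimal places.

Population B: 1 + 1 = 2
Population C: 1 + 1 = 2
Population D: 1 + (0.5×2 + 0.12×1 + 0.38×2) = 2.88
Population E: 1 + (0.52×2 + 0.17×2.88 + 0.31×1) = 2.8396
Population F: 1 + 2.88 = 3.88
Population G: 1 + 2.8396 = 3.8396

2.84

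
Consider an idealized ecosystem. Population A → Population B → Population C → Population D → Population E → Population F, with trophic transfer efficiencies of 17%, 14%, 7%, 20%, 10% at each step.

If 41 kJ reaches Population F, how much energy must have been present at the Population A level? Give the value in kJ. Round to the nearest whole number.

1230492 kJ

Cumulative transfer efficiency: 0.17 × 0.14 × 0.07 × 0.2 × 0.1 = 0.00003332
Population A energy = 41 / 0.00003332 = 1230492 kJ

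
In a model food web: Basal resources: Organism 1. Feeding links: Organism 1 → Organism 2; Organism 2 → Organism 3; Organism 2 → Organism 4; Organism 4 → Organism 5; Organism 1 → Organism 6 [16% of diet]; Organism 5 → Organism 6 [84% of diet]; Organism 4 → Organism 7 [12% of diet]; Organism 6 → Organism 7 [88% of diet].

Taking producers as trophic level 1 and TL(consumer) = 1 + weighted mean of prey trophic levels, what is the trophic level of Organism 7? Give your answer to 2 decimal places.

5.34

Organism 2: 1 + 1 = 2
Organism 3: 1 + 2 = 3
Organism 4: 1 + 2 = 3
Organism 5: 1 + 3 = 4
Organism 6: 1 + (0.16×1 + 0.84×4) = 4.52
Organism 7: 1 + (0.12×3 + 0.88×4.52) = 5.3376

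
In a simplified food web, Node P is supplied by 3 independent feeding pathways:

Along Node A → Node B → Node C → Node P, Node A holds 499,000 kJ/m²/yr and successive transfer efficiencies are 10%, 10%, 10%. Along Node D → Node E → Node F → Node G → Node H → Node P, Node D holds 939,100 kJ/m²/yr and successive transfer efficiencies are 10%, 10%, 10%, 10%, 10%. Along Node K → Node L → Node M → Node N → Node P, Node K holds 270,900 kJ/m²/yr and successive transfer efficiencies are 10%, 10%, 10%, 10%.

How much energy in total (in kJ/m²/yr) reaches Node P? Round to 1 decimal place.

535.5 kJ/m²/yr

Via Node A: 499000 × 0.1 × 0.1 × 0.1 = 499 kJ/m²/yr
Via Node D: 939100 × 0.1 × 0.1 × 0.1 × 0.1 × 0.1 = 9.391 kJ/m²/yr
Via Node K: 270900 × 0.1 × 0.1 × 0.1 × 0.1 = 27.09 kJ/m²/yr
Total at Node P: 499 + 9.391 + 27.09 = 535.481 kJ/m²/yr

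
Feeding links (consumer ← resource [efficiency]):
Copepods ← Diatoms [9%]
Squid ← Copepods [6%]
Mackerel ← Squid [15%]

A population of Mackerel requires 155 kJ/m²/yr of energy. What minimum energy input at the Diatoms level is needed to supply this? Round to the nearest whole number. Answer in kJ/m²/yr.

191358 kJ/m²/yr

Cumulative transfer efficiency: 0.09 × 0.06 × 0.15 = 0.00081
Diatoms energy = 155 / 0.00081 = 191358 kJ/m²/yr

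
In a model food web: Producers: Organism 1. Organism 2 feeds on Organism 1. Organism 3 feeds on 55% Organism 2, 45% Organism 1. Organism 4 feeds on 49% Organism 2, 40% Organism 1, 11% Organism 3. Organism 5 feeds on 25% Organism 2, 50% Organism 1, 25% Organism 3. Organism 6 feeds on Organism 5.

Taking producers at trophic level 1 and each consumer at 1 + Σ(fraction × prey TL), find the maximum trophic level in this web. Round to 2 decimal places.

3.64

Organism 2: 1 + 1 = 2
Organism 3: 1 + (0.55×2 + 0.45×1) = 2.55
Organism 4: 1 + (0.49×2 + 0.4×1 + 0.11×2.55) = 2.6605
Organism 5: 1 + (0.25×2 + 0.5×1 + 0.25×2.55) = 2.6375
Organism 6: 1 + 2.6375 = 3.6375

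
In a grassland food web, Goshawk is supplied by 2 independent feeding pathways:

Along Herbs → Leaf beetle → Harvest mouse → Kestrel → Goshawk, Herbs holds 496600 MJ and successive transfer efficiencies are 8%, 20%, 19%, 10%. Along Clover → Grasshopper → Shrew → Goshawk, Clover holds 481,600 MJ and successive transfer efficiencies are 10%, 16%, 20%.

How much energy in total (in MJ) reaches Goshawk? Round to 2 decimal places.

Via Herbs: 496600 × 0.08 × 0.2 × 0.19 × 0.1 = 150.9664 MJ
Via Clover: 481600 × 0.1 × 0.16 × 0.2 = 1541.12 MJ
Total at Goshawk: 150.9664 + 1541.12 = 1692.0864 MJ

1692.09 MJ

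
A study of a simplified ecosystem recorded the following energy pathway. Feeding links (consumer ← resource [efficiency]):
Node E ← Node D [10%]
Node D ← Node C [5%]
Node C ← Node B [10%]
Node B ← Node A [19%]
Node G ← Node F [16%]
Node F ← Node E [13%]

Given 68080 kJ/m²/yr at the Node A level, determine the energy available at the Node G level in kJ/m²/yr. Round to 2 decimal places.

0.13 kJ/m²/yr

Node B: 68080 × 0.19 = 12935.2 kJ/m²/yr
Node C: 12935.2 × 0.1 = 1293.52 kJ/m²/yr
Node D: 1293.52 × 0.05 = 64.676 kJ/m²/yr
Node E: 64.676 × 0.1 = 6.4676 kJ/m²/yr
Node F: 6.4676 × 0.13 = 0.840788 kJ/m²/yr
Node G: 0.840788 × 0.16 = 0.13452608 kJ/m²/yr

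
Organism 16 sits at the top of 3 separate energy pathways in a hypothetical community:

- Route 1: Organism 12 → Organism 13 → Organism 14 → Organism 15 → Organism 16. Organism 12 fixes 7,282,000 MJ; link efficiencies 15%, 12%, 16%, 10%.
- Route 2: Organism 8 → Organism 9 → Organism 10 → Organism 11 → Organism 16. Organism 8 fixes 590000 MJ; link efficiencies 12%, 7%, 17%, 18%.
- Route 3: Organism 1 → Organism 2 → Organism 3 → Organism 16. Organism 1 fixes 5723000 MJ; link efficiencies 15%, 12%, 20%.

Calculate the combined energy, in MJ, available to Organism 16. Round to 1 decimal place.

Route 1: 7282000 × 0.15 × 0.12 × 0.16 × 0.1 = 2097.216 MJ
Route 2: 590000 × 0.12 × 0.07 × 0.17 × 0.18 = 151.6536 MJ
Route 3: 5723000 × 0.15 × 0.12 × 0.2 = 20602.8 MJ
Total at Organism 16: 2097.216 + 151.6536 + 20602.8 = 22851.6696 MJ

22851.7 MJ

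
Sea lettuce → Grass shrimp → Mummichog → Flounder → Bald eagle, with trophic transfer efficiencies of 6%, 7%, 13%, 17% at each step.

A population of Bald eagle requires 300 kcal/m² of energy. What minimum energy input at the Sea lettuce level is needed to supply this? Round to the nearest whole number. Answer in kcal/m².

Cumulative transfer efficiency: 0.06 × 0.07 × 0.13 × 0.17 = 0.00009282
Sea lettuce energy = 300 / 0.00009282 = 3232062 kcal/m²

3232062 kcal/m²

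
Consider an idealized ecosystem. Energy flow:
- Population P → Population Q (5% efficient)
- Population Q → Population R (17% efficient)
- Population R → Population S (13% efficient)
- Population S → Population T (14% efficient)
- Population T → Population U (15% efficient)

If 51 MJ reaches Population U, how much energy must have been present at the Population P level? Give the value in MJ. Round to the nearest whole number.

2197802 MJ

Cumulative transfer efficiency: 0.05 × 0.17 × 0.13 × 0.14 × 0.15 = 0.000023205
Population P energy = 51 / 0.000023205 = 2197802 MJ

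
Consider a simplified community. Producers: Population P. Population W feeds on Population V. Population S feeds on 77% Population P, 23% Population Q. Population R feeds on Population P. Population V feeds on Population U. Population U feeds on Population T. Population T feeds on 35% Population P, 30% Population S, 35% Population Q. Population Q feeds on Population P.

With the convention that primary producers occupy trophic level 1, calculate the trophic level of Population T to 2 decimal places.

2.72

Population Q: 1 + 1 = 2
Population R: 1 + 1 = 2
Population S: 1 + (0.77×1 + 0.23×2) = 2.23
Population T: 1 + (0.35×1 + 0.3×2.23 + 0.35×2) = 2.719
Population U: 1 + 2.719 = 3.719
Population V: 1 + 3.719 = 4.719
Population W: 1 + 4.719 = 5.719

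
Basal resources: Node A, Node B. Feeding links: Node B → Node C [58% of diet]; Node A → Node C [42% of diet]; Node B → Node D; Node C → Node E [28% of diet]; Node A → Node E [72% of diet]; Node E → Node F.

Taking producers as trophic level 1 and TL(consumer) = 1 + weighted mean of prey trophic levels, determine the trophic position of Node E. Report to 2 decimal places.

2.28

Node C: 1 + (0.58×1 + 0.42×1) = 2
Node D: 1 + 1 = 2
Node E: 1 + (0.28×2 + 0.72×1) = 2.28
Node F: 1 + 2.28 = 3.28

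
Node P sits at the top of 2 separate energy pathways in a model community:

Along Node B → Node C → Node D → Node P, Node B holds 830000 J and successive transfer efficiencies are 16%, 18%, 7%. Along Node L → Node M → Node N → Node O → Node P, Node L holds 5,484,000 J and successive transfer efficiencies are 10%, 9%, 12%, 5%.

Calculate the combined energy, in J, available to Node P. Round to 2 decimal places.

Via Node B: 830000 × 0.16 × 0.18 × 0.07 = 1673.28 J
Via Node L: 5484000 × 0.1 × 0.09 × 0.12 × 0.05 = 296.136 J
Total at Node P: 1673.28 + 296.136 = 1969.416 J

1969.42 J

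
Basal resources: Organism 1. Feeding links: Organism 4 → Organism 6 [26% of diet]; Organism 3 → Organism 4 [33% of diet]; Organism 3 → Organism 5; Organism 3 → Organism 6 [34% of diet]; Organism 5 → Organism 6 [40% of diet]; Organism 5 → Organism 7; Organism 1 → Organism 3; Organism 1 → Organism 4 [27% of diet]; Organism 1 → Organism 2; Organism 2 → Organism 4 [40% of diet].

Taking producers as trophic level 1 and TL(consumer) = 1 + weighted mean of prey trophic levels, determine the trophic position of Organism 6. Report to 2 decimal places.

Organism 2: 1 + 1 = 2
Organism 3: 1 + 1 = 2
Organism 4: 1 + (0.33×2 + 0.27×1 + 0.4×2) = 2.73
Organism 5: 1 + 2 = 3
Organism 6: 1 + (0.34×2 + 0.4×3 + 0.26×2.73) = 3.5898
Organism 7: 1 + 3 = 4

3.59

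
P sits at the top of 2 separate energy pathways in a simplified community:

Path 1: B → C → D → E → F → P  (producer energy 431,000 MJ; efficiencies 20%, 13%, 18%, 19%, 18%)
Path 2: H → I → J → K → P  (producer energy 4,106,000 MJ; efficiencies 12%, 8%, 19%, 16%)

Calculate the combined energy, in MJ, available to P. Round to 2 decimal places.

1267.28 MJ

Path 1: 431000 × 0.2 × 0.13 × 0.18 × 0.19 × 0.18 = 68.984136 MJ
Path 2: 4106000 × 0.12 × 0.08 × 0.19 × 0.16 = 1198.29504 MJ
Total at P: 68.984136 + 1198.29504 = 1267.279176 MJ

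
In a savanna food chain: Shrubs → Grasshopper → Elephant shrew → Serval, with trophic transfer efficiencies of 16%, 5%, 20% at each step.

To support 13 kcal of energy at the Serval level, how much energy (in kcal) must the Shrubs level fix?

8125 kcal

Cumulative transfer efficiency: 0.16 × 0.05 × 0.2 = 0.0016
Shrubs energy = 13 / 0.0016 = 8125 kcal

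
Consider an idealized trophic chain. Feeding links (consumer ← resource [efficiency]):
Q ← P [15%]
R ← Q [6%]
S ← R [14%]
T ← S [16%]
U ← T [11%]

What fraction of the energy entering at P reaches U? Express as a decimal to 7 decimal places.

Product of link efficiencies: 0.15 × 0.06 × 0.14 × 0.16 × 0.11 = 0.000022176

0.0000222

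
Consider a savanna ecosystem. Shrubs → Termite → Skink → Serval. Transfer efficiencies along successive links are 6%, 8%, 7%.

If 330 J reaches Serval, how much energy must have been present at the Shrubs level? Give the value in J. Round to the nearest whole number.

982143 J

Cumulative transfer efficiency: 0.06 × 0.08 × 0.07 = 0.000336
Shrubs energy = 330 / 0.000336 = 982143 J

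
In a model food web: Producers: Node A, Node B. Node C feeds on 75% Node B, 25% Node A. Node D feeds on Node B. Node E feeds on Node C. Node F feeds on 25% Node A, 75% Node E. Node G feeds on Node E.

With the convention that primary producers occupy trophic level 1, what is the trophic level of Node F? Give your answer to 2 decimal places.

3.50

Node C: 1 + (0.75×1 + 0.25×1) = 2
Node D: 1 + 1 = 2
Node E: 1 + 2 = 3
Node F: 1 + (0.25×1 + 0.75×3) = 3.5
Node G: 1 + 3 = 4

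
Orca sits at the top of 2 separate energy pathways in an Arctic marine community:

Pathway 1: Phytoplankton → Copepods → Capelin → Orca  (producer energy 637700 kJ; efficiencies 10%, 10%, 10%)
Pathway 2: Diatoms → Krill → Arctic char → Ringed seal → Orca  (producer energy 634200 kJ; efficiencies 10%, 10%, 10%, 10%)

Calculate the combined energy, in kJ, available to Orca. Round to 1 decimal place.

701.1 kJ

Pathway 1: 637700 × 0.1 × 0.1 × 0.1 = 637.7 kJ
Pathway 2: 634200 × 0.1 × 0.1 × 0.1 × 0.1 = 63.42 kJ
Total at Orca: 637.7 + 63.42 = 701.12 kJ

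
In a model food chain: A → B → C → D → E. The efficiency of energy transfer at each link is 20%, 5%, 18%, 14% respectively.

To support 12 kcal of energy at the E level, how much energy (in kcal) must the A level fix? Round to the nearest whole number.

Cumulative transfer efficiency: 0.2 × 0.05 × 0.18 × 0.14 = 0.000252
A energy = 12 / 0.000252 = 47619 kcal

47619 kcal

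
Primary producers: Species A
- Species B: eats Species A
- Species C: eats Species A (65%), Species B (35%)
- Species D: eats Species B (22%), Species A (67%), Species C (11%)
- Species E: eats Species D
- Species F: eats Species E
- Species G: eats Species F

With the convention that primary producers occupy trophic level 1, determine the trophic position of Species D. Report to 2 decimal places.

Species B: 1 + 1 = 2
Species C: 1 + (0.65×1 + 0.35×2) = 2.35
Species D: 1 + (0.22×2 + 0.67×1 + 0.11×2.35) = 2.3685
Species E: 1 + 2.3685 = 3.3685
Species F: 1 + 3.3685 = 4.3685
Species G: 1 + 4.3685 = 5.3685

2.37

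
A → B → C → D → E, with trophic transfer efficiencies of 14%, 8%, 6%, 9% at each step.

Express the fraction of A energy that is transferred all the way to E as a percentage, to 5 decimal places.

0.00605%

Product of link efficiencies: 0.14 × 0.08 × 0.06 × 0.09 = 0.00006048
As a percentage: 0.00006048 × 100 = 0.00605%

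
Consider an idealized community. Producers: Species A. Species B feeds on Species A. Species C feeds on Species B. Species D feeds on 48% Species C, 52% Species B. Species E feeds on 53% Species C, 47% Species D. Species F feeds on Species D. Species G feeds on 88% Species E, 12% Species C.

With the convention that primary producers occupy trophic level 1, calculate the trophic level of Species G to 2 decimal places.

Species B: 1 + 1 = 2
Species C: 1 + 2 = 3
Species D: 1 + (0.48×3 + 0.52×2) = 3.48
Species E: 1 + (0.53×3 + 0.47×3.48) = 4.2256
Species F: 1 + 3.48 = 4.48
Species G: 1 + (0.88×4.2256 + 0.12×3) = 5.078528

5.08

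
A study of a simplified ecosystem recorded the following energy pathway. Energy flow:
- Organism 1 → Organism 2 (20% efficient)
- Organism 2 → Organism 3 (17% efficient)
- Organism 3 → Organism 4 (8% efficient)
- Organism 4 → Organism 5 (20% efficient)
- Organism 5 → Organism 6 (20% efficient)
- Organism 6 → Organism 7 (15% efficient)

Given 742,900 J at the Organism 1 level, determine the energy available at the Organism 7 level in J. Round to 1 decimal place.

Organism 2: 742900 × 0.2 = 148580 J
Organism 3: 148580 × 0.17 = 25258.6 J
Organism 4: 25258.6 × 0.08 = 2020.688 J
Organism 5: 2020.688 × 0.2 = 404.1376 J
Organism 6: 404.1376 × 0.2 = 80.82752 J
Organism 7: 80.82752 × 0.15 = 12.124128 J

12.1 J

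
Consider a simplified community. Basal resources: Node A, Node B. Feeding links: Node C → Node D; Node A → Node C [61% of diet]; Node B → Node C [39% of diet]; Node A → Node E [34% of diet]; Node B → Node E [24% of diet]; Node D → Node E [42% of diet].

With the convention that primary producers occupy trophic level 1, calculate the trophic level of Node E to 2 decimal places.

2.84

Node C: 1 + (0.61×1 + 0.39×1) = 2
Node D: 1 + 2 = 3
Node E: 1 + (0.42×3 + 0.24×1 + 0.34×1) = 2.84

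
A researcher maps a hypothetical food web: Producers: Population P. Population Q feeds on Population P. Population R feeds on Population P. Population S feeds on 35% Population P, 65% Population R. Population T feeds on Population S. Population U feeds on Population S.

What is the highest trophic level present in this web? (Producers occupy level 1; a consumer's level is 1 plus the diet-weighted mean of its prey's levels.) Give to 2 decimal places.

3.65

Population Q: 1 + 1 = 2
Population R: 1 + 1 = 2
Population S: 1 + (0.35×1 + 0.65×2) = 2.65
Population T: 1 + 2.65 = 3.65
Population U: 1 + 2.65 = 3.65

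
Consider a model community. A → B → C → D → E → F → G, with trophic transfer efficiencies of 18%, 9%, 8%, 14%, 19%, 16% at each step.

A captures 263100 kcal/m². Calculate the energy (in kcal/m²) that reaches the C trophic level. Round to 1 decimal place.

B: 263100 × 0.18 = 47358 kcal/m²
C: 47358 × 0.09 = 4262.22 kcal/m²

4262.2 kcal/m²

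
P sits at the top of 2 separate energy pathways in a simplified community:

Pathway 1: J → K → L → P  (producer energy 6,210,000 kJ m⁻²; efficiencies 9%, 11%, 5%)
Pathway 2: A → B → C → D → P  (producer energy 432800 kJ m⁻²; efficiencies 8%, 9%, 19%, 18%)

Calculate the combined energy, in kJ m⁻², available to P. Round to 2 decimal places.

3180.52 kJ m⁻²

Pathway 1: 6210000 × 0.09 × 0.11 × 0.05 = 3073.95 kJ m⁻²
Pathway 2: 432800 × 0.08 × 0.09 × 0.19 × 0.18 = 106.572672 kJ m⁻²
Total at P: 3073.95 + 106.572672 = 3180.522672 kJ m⁻²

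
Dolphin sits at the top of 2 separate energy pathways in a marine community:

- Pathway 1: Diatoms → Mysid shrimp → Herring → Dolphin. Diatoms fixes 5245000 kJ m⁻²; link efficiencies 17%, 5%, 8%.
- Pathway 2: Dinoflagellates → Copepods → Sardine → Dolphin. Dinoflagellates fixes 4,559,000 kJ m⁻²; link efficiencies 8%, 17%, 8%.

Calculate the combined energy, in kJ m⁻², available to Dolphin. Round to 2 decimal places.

Pathway 1: 5245000 × 0.17 × 0.05 × 0.08 = 3566.6 kJ m⁻²
Pathway 2: 4559000 × 0.08 × 0.17 × 0.08 = 4960.192 kJ m⁻²
Total at Dolphin: 3566.6 + 4960.192 = 8526.792 kJ m⁻²

8526.79 kJ m⁻²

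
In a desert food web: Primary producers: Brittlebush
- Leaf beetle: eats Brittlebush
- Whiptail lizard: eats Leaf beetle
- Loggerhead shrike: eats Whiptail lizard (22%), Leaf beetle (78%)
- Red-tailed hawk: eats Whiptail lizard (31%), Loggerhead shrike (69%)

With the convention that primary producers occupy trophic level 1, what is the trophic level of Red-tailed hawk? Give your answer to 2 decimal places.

Leaf beetle: 1 + 1 = 2
Whiptail lizard: 1 + 2 = 3
Loggerhead shrike: 1 + (0.22×3 + 0.78×2) = 3.22
Red-tailed hawk: 1 + (0.31×3 + 0.69×3.22) = 4.1518

4.15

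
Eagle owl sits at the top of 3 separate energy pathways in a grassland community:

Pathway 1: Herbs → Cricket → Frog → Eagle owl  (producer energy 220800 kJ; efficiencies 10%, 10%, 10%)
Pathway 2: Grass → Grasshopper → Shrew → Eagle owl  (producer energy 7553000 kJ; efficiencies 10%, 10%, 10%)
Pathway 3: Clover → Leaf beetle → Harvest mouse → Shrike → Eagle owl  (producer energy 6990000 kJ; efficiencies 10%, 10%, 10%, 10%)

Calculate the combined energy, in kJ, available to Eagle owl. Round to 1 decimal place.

Pathway 1: 220800 × 0.1 × 0.1 × 0.1 = 220.8 kJ
Pathway 2: 7553000 × 0.1 × 0.1 × 0.1 = 7553 kJ
Pathway 3: 6990000 × 0.1 × 0.1 × 0.1 × 0.1 = 699 kJ
Total at Eagle owl: 220.8 + 7553 + 699 = 8472.8 kJ

8472.8 kJ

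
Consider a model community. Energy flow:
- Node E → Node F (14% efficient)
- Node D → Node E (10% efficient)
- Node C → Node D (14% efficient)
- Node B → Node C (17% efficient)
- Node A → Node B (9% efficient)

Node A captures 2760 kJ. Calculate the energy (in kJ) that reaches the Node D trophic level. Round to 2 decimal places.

5.91 kJ

Node B: 2760 × 0.09 = 248.4 kJ
Node C: 248.4 × 0.17 = 42.228 kJ
Node D: 42.228 × 0.14 = 5.91192 kJ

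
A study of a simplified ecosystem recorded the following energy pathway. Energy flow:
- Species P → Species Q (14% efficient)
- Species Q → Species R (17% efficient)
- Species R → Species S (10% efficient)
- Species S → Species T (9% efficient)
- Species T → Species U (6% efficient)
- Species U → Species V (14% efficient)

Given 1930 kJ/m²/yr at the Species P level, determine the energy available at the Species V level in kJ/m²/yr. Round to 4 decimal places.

Species Q: 1930 × 0.14 = 270.2 kJ/m²/yr
Species R: 270.2 × 0.17 = 45.934 kJ/m²/yr
Species S: 45.934 × 0.1 = 4.5934 kJ/m²/yr
Species T: 4.5934 × 0.09 = 0.413406 kJ/m²/yr
Species U: 0.413406 × 0.06 = 0.02480436 kJ/m²/yr
Species V: 0.02480436 × 0.14 = 0.0034726104 kJ/m²/yr

0.0035 kJ/m²/yr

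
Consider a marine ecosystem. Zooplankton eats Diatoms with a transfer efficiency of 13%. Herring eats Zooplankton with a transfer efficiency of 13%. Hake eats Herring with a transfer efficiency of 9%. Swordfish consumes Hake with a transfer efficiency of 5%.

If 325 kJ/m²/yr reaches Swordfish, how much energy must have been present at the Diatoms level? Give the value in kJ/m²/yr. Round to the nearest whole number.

4273504 kJ/m²/yr

Cumulative transfer efficiency: 0.13 × 0.13 × 0.09 × 0.05 = 0.00007605
Diatoms energy = 325 / 0.00007605 = 4273504 kJ/m²/yr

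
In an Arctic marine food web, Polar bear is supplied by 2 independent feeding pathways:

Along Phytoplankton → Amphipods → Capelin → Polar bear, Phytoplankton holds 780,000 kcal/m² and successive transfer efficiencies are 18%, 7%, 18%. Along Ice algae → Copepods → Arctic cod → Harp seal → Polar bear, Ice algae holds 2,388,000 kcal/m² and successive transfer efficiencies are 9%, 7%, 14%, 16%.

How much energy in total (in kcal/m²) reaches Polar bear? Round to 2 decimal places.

2106.03 kcal/m²

Via Phytoplankton: 780000 × 0.18 × 0.07 × 0.18 = 1769.04 kcal/m²
Via Ice algae: 2388000 × 0.09 × 0.07 × 0.14 × 0.16 = 336.99456 kcal/m²
Total at Polar bear: 1769.04 + 336.99456 = 2106.03456 kcal/m²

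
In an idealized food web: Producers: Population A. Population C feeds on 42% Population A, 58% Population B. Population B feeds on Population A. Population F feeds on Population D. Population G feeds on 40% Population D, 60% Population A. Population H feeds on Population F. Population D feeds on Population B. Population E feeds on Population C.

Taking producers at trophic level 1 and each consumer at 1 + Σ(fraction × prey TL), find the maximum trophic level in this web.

Population B: 1 + 1 = 2
Population C: 1 + (0.42×1 + 0.58×2) = 2.58
Population D: 1 + 2 = 3
Population E: 1 + 2.58 = 3.58
Population F: 1 + 3 = 4
Population G: 1 + (0.4×3 + 0.6×1) = 2.8
Population H: 1 + 4 = 5

5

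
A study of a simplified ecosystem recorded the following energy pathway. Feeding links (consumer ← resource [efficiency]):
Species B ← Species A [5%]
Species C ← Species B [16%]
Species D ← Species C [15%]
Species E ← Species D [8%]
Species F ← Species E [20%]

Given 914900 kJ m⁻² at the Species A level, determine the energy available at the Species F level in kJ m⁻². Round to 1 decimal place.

Species B: 914900 × 0.05 = 45745 kJ m⁻²
Species C: 45745 × 0.16 = 7319.2 kJ m⁻²
Species D: 7319.2 × 0.15 = 1097.88 kJ m⁻²
Species E: 1097.88 × 0.08 = 87.8304 kJ m⁻²
Species F: 87.8304 × 0.2 = 17.56608 kJ m⁻²

17.6 kJ m⁻²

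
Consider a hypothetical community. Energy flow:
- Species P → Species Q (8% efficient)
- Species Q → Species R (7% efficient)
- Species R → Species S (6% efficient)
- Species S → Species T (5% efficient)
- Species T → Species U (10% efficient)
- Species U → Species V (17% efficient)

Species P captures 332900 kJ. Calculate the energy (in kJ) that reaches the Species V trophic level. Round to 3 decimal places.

Species Q: 332900 × 0.08 = 26632 kJ
Species R: 26632 × 0.07 = 1864.24 kJ
Species S: 1864.24 × 0.06 = 111.8544 kJ
Species T: 111.8544 × 0.05 = 5.59272 kJ
Species U: 5.59272 × 0.1 = 0.559272 kJ
Species V: 0.559272 × 0.17 = 0.09507624 kJ

0.095 kJ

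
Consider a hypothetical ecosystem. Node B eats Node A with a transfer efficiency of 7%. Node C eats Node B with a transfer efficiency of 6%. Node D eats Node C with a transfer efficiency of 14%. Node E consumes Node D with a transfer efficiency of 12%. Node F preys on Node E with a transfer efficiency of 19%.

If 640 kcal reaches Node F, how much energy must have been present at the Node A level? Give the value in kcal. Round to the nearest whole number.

47738394 kcal

Cumulative transfer efficiency: 0.07 × 0.06 × 0.14 × 0.12 × 0.19 = 0.0000134064
Node A energy = 640 / 0.0000134064 = 47738394 kcal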